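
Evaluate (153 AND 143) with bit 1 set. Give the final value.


Step 1: 153 & 143 = 137
Step 2: 137 | (1 << 1) = 137 | 2 = 139

139


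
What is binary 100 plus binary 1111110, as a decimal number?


100 + 1111110 = 10000010 = 130

130


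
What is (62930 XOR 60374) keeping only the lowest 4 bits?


Step 1: 62930 ^ 60374 = 7684
Step 2: 7684 & 15 = 4

4


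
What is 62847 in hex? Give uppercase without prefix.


62847 = F57F hex

F57F


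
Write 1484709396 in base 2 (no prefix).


1484709396 = 1011000011111101101111000010100 in binary

1011000011111101101111000010100


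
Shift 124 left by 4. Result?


0b1111100 << 4 = 0b11111000000 = 1984

1984


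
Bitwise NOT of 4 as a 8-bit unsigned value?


~0b100 = 0b11111011 = 251 (8-bit unsigned)

251


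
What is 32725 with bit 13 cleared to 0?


32725 & ~(1 << 13) = 24533

24533


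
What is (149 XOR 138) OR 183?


Step 1: 149 ^ 138 = 31
Step 2: 31 | 183 = 191

191


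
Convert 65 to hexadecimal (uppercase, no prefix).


65 = 41 hex

41


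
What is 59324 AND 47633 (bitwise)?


0b1110011110111100 & 0b1011101000010001 = 0b1010001000010000 = 41488

41488


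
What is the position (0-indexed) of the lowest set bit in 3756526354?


0b11011111111010000000101100010010. Lowest set bit at position 1

1


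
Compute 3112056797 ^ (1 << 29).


3112056797 ^ (1 << 29) = 3112056797 ^ 536870912 = 2575185885

2575185885


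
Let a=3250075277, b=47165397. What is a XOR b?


3250075277 ^ 47165397 = 3279395160

3279395160


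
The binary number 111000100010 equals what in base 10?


111000100010 in decimal = 3618

3618


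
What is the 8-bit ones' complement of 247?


247 ^ 255 = 8

8


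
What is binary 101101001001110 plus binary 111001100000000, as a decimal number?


101101001001110 + 111001100000000 = 1100110101001110 = 52558

52558


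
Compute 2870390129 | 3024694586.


0b10101011000101101010110101110001 | 0b10110100010010010010110100111010 = 0b10111111010111111010110101111011 = 3210718587

3210718587


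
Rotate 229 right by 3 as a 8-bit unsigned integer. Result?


Rotate 0b11100101 right by 3 (8-bit) = 0b10111100 = 188

188


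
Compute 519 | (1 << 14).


519 | (1 << 14) = 519 | 16384 = 16903

16903


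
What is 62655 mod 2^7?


62655 & 127 = 63

63


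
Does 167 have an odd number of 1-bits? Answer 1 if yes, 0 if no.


0b10100111 has 5 ones => parity 1

1


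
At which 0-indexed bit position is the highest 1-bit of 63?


0b111111. Highest set bit at position 5

5


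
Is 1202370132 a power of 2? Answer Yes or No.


0b1000111101010101011011001010100. Multiple bits set => No

No


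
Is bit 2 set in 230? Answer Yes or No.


0b11100110, bit 2 = 1. Yes

Yes


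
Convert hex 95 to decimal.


95 hex = 149 decimal

149


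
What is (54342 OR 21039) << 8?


Step 1: 54342 | 21039 = 54895
Step 2: 54895 << 8 = 14053120

14053120


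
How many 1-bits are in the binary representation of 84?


0b1010100 has 3 set bits

3


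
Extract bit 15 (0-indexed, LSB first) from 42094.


0b1010010001101110, position 15 = 1

1


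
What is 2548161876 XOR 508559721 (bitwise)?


0b10010111111000011101110101010100 ^ 0b11110010100000000000101101001 = 0b10001001101100011101110000111101 = 2310134845

2310134845


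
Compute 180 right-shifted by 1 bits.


0b10110100 >> 1 = 0b1011010 = 90

90


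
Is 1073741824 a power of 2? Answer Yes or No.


0b1000000000000000000000000000000. Only one bit set => Yes

Yes


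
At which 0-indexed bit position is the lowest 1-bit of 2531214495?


0b10010110110111110100010010011111. Lowest set bit at position 0

0


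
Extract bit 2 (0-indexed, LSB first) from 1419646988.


0b1010100100111100001100000001100, position 2 = 1

1


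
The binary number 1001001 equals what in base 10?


1001001 in decimal = 73

73


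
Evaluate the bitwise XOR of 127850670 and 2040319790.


0b111100111101101100010101110 ^ 0b1111001100111001100111100101110 = 0b1111110000000100001011110000000 = 2114066304

2114066304


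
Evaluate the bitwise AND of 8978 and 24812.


0b10001100010010 & 0b110000011101100 = 0b10000000000000 = 8192

8192


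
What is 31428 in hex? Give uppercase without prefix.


31428 = 7AC4 hex

7AC4


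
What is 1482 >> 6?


0b10111001010 >> 6 = 0b10111 = 23

23


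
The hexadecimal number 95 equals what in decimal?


95 hex = 149 decimal

149


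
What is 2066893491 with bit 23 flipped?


2066893491 ^ (1 << 23) = 2066893491 ^ 8388608 = 2075282099

2075282099


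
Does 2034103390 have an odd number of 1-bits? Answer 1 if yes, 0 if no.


0b1111001001111011111010001011110 has 20 ones => parity 0

0


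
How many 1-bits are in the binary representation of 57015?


0b1101111010110111 has 12 set bits

12


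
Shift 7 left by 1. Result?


0b111 << 1 = 0b1110 = 14

14


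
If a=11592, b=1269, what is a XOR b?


11592 ^ 1269 = 10685

10685


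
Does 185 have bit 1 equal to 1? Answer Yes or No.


0b10111001, bit 1 = 0. No

No


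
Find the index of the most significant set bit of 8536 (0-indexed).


0b10000101011000. Highest set bit at position 13

13


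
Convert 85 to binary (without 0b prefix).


85 = 1010101 in binary

1010101


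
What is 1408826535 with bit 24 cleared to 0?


1408826535 & ~(1 << 24) = 1392049319

1392049319


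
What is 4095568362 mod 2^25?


4095568362 & 33554431 = 1927658

1927658


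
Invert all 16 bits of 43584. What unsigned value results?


43584 ^ 65535 = 21951

21951


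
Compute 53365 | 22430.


0b1101000001110101 | 0b101011110011110 = 0b1101011111111111 = 55295

55295


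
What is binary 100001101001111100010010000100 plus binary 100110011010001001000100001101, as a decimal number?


100001101001111100010010000100 + 100110011010001001000100001101 = 1001000000100000101010110010001 = 1209030033

1209030033


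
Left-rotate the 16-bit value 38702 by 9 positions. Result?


Rotate 0b1001011100101110 left by 9 (16-bit) = 0b101110100101110 = 23854

23854


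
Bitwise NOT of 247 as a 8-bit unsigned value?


~0b11110111 = 0b1000 = 8 (8-bit unsigned)

8


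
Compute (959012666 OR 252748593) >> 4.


Step 1: 959012666 | 252748593 = 1060765499
Step 2: 1060765499 >> 4 = 66297843

66297843


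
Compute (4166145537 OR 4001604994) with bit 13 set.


Step 1: 4166145537 | 4001604994 = 4275304323
Step 2: 4275304323 | (1 << 13) = 4275304323 | 8192 = 4275304323

4275304323


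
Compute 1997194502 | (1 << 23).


1997194502 | (1 << 23) = 1997194502 | 8388608 = 2005583110

2005583110


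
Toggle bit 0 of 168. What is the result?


168 ^ (1 << 0) = 168 ^ 1 = 169

169


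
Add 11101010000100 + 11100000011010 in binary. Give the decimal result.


11101010000100 + 11100000011010 = 111001010011110 = 29342

29342


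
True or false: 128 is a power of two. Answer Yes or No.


0b10000000. Only one bit set => Yes

Yes


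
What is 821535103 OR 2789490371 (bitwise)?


0b110000111101111010000101111111 | 0b10100110010001000011111011000011 = 0b10110110111101111011111111111111 = 3069689855

3069689855


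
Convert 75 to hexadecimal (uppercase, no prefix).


75 = 4B hex

4B


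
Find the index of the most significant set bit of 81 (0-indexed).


0b1010001. Highest set bit at position 6

6


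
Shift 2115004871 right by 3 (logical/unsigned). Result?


0b1111110000100000110100111000111 >> 3 = 0b1111110000100000110100111000 = 264375608

264375608


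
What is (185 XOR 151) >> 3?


Step 1: 185 ^ 151 = 46
Step 2: 46 >> 3 = 5

5


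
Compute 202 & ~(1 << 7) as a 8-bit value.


202 & ~(1 << 7) = 74

74


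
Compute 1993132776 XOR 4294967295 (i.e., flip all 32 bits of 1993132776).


1993132776 ^ 4294967295 = 2301834519

2301834519


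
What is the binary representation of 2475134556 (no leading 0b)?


2475134556 = 10010011100001111000111001011100 in binary

10010011100001111000111001011100


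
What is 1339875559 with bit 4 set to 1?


1339875559 | (1 << 4) = 1339875559 | 16 = 1339875575

1339875575


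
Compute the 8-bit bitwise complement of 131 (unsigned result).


~0b10000011 = 0b1111100 = 124 (8-bit unsigned)

124


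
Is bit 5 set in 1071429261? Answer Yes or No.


0b111111110111001011011010001101, bit 5 = 0. No

No


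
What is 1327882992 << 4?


0b1001111001001011110001011110000 << 4 = 0b10011110010010111100010111100000000 = 21246127872

21246127872


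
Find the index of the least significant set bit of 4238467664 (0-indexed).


0b11111100101000011110001001010000. Lowest set bit at position 4

4


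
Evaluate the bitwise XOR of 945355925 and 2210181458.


0b111000010110001111110010010101 ^ 0b10000011101111001011000101010010 = 0b10111011111001000100110111000111 = 3152301511

3152301511


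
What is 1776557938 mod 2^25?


1776557938 & 33554431 = 31727474

31727474


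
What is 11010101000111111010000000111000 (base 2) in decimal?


11010101000111111010000000111000 in decimal = 3575619640

3575619640


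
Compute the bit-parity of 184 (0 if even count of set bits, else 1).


0b10111000 has 4 ones => parity 0

0


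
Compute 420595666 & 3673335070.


0b11001000100011100011111010010 & 0b11011010111100101010010100011110 = 0b11000000100001000010100010010 = 403735826

403735826


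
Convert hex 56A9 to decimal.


56A9 hex = 22185 decimal

22185


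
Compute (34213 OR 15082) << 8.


Step 1: 34213 | 15082 = 49135
Step 2: 49135 << 8 = 12578560

12578560


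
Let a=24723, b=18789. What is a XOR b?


24723 ^ 18789 = 10742

10742


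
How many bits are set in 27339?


0b110101011001011 has 9 set bits

9


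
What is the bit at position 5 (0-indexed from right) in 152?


0b10011000, position 5 = 0

0


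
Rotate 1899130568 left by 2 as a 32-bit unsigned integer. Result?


Rotate 0b1110001001100100110111011001000 left by 2 (32-bit) = 0b11000100110010011011101100100001 = 3301554977

3301554977


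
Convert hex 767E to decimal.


767E hex = 30334 decimal

30334


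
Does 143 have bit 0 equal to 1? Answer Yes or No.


0b10001111, bit 0 = 1. Yes

Yes


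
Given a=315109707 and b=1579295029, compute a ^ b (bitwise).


315109707 ^ 1579295029 = 1290408062

1290408062


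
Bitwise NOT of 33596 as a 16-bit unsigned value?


~0b1000001100111100 = 0b111110011000011 = 31939 (16-bit unsigned)

31939


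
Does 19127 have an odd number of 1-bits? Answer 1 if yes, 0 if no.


0b100101010110111 has 9 ones => parity 1

1


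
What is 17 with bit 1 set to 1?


17 | (1 << 1) = 17 | 2 = 19

19


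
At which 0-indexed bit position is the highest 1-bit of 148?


0b10010100. Highest set bit at position 7

7


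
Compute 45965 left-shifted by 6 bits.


0b1011001110001101 << 6 = 0b1011001110001101000000 = 2941760

2941760


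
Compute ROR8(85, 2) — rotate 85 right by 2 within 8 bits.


Rotate 0b1010101 right by 2 (8-bit) = 0b1010101 = 85

85


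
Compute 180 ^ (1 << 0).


180 ^ (1 << 0) = 180 ^ 1 = 181

181


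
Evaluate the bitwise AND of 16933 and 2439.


0b100001000100101 & 0b100110000111 = 0b101 = 5

5


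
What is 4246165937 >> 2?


0b11111101000101110101100110110001 >> 2 = 0b111111010001011101011001101100 = 1061541484

1061541484


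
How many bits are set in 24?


0b11000 has 2 set bits

2


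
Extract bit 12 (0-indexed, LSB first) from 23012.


0b101100111100100, position 12 = 1

1


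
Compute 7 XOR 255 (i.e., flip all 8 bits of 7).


7 ^ 255 = 248

248


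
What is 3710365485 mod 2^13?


3710365485 & 8191 = 3885

3885


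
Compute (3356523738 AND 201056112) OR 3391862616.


Step 1: 3356523738 & 201056112 = 135289936
Step 2: 135289936 | 3391862616 = 3392929624

3392929624


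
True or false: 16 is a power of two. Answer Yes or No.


0b10000. Only one bit set => Yes

Yes


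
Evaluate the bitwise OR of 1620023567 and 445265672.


0b1100000100011111001100100001111 | 0b11010100010100011011100001000 = 0b1111010100011111011111100001111 = 2056240911

2056240911


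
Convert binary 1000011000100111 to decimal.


1000011000100111 in decimal = 34343

34343


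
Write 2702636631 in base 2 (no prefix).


2702636631 = 10100001000101101111011001010111 in binary

10100001000101101111011001010111


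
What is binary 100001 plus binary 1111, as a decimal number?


100001 + 1111 = 110000 = 48

48


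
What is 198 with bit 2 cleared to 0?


198 & ~(1 << 2) = 194

194


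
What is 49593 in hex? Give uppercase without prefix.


49593 = C1B9 hex

C1B9


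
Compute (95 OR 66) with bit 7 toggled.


Step 1: 95 | 66 = 95
Step 2: 95 ^ (1 << 7) = 95 ^ 128 = 223

223


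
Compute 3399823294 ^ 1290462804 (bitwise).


0b11001010101001010010111110111110 ^ 0b1001100111010101110011001010100 = 0b10000110010011111100100111101010 = 2253375978

2253375978


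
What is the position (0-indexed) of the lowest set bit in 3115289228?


0b10111001101011111000101010001100. Lowest set bit at position 2

2


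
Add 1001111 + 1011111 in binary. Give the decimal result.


1001111 + 1011111 = 10101110 = 174

174


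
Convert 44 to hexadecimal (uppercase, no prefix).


44 = 2C hex

2C


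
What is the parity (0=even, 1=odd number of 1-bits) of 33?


0b100001 has 2 ones => parity 0

0


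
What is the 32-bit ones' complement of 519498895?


519498895 ^ 4294967295 = 3775468400

3775468400


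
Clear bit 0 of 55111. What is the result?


55111 & ~(1 << 0) = 55110

55110


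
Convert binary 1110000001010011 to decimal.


1110000001010011 in decimal = 57427

57427


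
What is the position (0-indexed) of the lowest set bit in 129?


0b10000001. Lowest set bit at position 0

0


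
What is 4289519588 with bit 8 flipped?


4289519588 ^ (1 << 8) = 4289519588 ^ 256 = 4289519332

4289519332


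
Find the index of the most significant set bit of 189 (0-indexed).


0b10111101. Highest set bit at position 7

7


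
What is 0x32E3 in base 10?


32E3 hex = 13027 decimal

13027


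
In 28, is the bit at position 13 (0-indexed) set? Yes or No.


0b11100, bit 13 = 0. No

No


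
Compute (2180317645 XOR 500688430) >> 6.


Step 1: 2180317645 ^ 500688430 = 2619533283
Step 2: 2619533283 >> 6 = 40930207

40930207


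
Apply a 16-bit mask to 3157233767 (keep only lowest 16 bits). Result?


3157233767 & 65535 = 36967

36967


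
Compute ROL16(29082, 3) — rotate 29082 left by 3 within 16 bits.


Rotate 0b111000110011010 left by 3 (16-bit) = 0b1000110011010011 = 36051

36051


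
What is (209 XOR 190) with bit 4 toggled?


Step 1: 209 ^ 190 = 111
Step 2: 111 ^ (1 << 4) = 111 ^ 16 = 127

127


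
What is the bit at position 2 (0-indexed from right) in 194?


0b11000010, position 2 = 0

0


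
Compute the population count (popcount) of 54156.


0b1101001110001100 has 8 set bits

8


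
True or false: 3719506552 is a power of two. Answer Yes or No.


0b11011101101100110010101001111000. Multiple bits set => No

No


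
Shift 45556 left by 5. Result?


0b1011000111110100 << 5 = 0b101100011111010000000 = 1457792

1457792


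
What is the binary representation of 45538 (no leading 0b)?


45538 = 1011000111100010 in binary

1011000111100010


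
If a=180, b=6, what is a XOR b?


180 ^ 6 = 178

178


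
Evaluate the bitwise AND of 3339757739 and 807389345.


0b11000111000100001010100010101011 & 0b110000000111111100100010100001 = 0b100001000100010100001 = 1083553

1083553


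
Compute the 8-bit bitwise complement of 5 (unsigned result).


~0b101 = 0b11111010 = 250 (8-bit unsigned)

250


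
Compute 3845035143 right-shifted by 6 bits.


0b11100101001011101001010010000111 >> 6 = 0b11100101001011101001010010 = 60078674

60078674


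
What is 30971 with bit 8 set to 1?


30971 | (1 << 8) = 30971 | 256 = 31227

31227


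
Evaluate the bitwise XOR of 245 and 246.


0b11110101 ^ 0b11110110 = 0b11 = 3

3


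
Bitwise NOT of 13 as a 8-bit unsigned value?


~0b1101 = 0b11110010 = 242 (8-bit unsigned)

242


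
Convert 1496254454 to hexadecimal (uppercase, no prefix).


1496254454 = 592F07F6 hex

592F07F6


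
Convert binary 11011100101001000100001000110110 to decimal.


11011100101001000100001000110110 in decimal = 3701752374

3701752374


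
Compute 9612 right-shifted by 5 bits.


0b10010110001100 >> 5 = 0b100101100 = 300

300


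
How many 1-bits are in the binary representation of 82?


0b1010010 has 3 set bits

3


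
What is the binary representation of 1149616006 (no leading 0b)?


1149616006 = 1000100100001011011111110000110 in binary

1000100100001011011111110000110


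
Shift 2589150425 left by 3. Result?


0b10011010010100110100110011011001 << 3 = 0b10011010010100110100110011011001000 = 20713203400

20713203400


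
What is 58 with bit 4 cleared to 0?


58 & ~(1 << 4) = 42

42


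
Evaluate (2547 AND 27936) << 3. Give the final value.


Step 1: 2547 & 27936 = 2336
Step 2: 2336 << 3 = 18688

18688


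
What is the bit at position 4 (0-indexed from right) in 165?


0b10100101, position 4 = 0

0


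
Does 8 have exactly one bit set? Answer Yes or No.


0b1000. Only one bit set => Yes

Yes


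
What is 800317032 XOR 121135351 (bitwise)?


0b101111101100111101111001101000 ^ 0b111001110000110000011110111 = 0b101000100010111011111010011111 = 680246943

680246943


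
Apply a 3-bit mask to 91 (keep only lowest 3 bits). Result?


91 & 7 = 3

3


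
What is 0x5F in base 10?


5F hex = 95 decimal

95


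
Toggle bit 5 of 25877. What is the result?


25877 ^ (1 << 5) = 25877 ^ 32 = 25909

25909


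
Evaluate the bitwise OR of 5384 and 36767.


0b1010100001000 | 0b1000111110011111 = 0b1001111110011111 = 40863

40863


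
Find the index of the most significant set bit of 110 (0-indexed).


0b1101110. Highest set bit at position 6

6


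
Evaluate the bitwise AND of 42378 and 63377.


0b1010010110001010 & 0b1111011110010001 = 0b1010010110000000 = 42368

42368


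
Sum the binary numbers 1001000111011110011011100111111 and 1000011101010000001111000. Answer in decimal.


1001000111011110011011100111111 + 1000011101010000001111000 = 1001001111111011101011110110111 = 1241372599

1241372599


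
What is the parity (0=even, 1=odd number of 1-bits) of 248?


0b11111000 has 5 ones => parity 1

1


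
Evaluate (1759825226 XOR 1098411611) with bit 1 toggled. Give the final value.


Step 1: 1759825226 ^ 1098411611 = 698131217
Step 2: 698131217 ^ (1 << 1) = 698131217 ^ 2 = 698131219

698131219


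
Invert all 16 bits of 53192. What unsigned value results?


53192 ^ 65535 = 12343

12343


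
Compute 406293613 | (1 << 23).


406293613 | (1 << 23) = 406293613 | 8388608 = 414682221

414682221


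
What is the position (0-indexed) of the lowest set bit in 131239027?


0b111110100101000110001110011. Lowest set bit at position 0

0


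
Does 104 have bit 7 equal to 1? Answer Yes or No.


0b1101000, bit 7 = 0. No

No


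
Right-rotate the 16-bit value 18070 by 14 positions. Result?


Rotate 0b100011010010110 right by 14 (16-bit) = 0b1101001011001 = 6745

6745


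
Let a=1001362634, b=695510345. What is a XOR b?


1001362634 ^ 695510345 = 316354947

316354947


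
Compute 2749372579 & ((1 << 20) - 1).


2749372579 & 1048575 = 6307

6307


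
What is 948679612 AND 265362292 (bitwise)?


0b111000100010111011001110111100 & 0b1111110100010001101101110100 = 0b1000100000010001001100110100 = 142676788

142676788


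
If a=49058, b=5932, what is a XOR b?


49058 ^ 5932 = 43150

43150


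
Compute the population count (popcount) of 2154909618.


0b10000000011100010100111110110010 has 14 set bits

14


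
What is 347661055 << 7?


0b10100101110001110001011111111 << 7 = 0b101001011100011100010111111110000000 = 44500615040

44500615040


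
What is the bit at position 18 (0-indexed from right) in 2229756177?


0b10000100111001110110000100010001, position 18 = 1

1


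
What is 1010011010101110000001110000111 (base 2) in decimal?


1010011010101110000001110000111 in decimal = 1398211463

1398211463


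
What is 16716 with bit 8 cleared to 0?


16716 & ~(1 << 8) = 16460

16460


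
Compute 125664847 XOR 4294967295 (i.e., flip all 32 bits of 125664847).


125664847 ^ 4294967295 = 4169302448

4169302448


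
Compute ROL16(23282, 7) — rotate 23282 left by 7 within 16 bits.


Rotate 0b101101011110010 left by 7 (16-bit) = 0b111100100101101 = 31021

31021


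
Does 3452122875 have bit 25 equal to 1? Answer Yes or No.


0b11001101110000110011011011111011, bit 25 = 0. No

No


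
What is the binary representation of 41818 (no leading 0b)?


41818 = 1010001101011010 in binary

1010001101011010


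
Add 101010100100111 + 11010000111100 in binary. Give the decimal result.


101010100100111 + 11010000111100 = 1000100101100011 = 35171

35171


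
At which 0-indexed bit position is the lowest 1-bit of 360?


0b101101000. Lowest set bit at position 3

3


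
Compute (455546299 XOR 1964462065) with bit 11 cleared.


Step 1: 455546299 ^ 1964462065 = 1848662602
Step 2: 1848662602 & ~(1 << 11) = 1848660554

1848660554


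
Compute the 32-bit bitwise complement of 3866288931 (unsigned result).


~0b11100110011100101110001100100011 = 0b11001100011010001110011011100 = 428678364 (32-bit unsigned)

428678364


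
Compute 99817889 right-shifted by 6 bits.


0b101111100110001100110100001 >> 6 = 0b101111100110001100110 = 1559654

1559654


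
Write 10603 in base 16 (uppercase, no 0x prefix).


10603 = 296B hex

296B


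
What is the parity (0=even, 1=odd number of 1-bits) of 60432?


0b1110110000010000 has 6 ones => parity 0

0


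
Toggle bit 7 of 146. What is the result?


146 ^ (1 << 7) = 146 ^ 128 = 18

18


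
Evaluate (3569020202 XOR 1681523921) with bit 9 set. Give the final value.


Step 1: 3569020202 ^ 1681523921 = 2961238523
Step 2: 2961238523 | (1 << 9) = 2961238523 | 512 = 2961239035

2961239035


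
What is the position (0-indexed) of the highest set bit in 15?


0b1111. Highest set bit at position 3

3


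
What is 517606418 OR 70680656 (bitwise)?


0b11110110110100000110000010010 | 0b100001101101000000001010000 = 0b11110111111101000110001010010 = 519998546

519998546


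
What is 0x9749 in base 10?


9749 hex = 38729 decimal

38729


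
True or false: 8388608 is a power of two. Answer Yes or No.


0b100000000000000000000000. Only one bit set => Yes

Yes


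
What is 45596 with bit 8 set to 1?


45596 | (1 << 8) = 45596 | 256 = 45852

45852


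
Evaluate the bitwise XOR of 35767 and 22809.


0b1000101110110111 ^ 0b101100100011001 = 0b1101001010101110 = 53934

53934


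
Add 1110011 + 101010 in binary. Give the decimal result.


1110011 + 101010 = 10011101 = 157

157


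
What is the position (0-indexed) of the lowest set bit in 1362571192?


0b1010001001101110010111110111000. Lowest set bit at position 3

3


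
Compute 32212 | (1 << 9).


32212 | (1 << 9) = 32212 | 512 = 32724

32724


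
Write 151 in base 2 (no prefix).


151 = 10010111 in binary

10010111


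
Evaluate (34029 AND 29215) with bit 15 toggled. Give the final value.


Step 1: 34029 & 29215 = 13
Step 2: 13 ^ (1 << 15) = 13 ^ 32768 = 32781

32781


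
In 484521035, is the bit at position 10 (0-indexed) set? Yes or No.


0b11100111000010011010001001011, bit 10 = 1. Yes

Yes


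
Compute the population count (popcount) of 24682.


0b110000001101010 has 6 set bits

6


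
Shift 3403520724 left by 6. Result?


0b11001010110111011001101011010100 << 6 = 0b11001010110111011001101011010100000000 = 217825326336

217825326336


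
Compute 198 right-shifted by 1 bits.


0b11000110 >> 1 = 0b1100011 = 99

99


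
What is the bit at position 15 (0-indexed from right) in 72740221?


0b100010101011110110101111101, position 15 = 1

1


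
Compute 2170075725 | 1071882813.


0b10000001010110001011101001001101 | 0b111111111000111010001000111101 = 0b10111111111110111011101001111101 = 3220945533

3220945533


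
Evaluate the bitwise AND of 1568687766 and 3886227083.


0b1011101100000000100011010010110 & 0b11100111101000110001111010001011 = 0b1000101100000000000011010000010 = 1166018178

1166018178


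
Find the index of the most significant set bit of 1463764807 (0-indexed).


0b1010111001111110100011101000111. Highest set bit at position 30

30


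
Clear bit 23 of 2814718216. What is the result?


2814718216 & ~(1 << 23) = 2806329608

2806329608


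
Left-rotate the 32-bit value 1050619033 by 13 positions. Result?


Rotate 0b111110100111110010110010011001 left by 13 (32-bit) = 0b11100101100100110010011111010011 = 3851626451

3851626451


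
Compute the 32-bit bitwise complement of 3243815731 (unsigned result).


~0b11000001010110001011001100110011 = 0b111110101001110100110011001100 = 1051151564 (32-bit unsigned)

1051151564


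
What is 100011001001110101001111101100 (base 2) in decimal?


100011001001110101001111101100 in decimal = 589779948

589779948


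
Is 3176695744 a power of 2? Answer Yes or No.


0b10111101010110001000011111000000. Multiple bits set => No

No


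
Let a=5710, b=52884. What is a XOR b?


5710 ^ 52884 = 55514

55514


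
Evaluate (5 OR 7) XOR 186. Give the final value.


Step 1: 5 | 7 = 7
Step 2: 7 ^ 186 = 189

189


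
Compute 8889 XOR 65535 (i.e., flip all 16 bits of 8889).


8889 ^ 65535 = 56646

56646


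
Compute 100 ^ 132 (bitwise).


0b1100100 ^ 0b10000100 = 0b11100000 = 224

224


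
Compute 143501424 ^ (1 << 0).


143501424 ^ (1 << 0) = 143501424 ^ 1 = 143501425

143501425


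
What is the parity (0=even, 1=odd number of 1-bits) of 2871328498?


0b10101011001001001111111011110010 has 19 ones => parity 1

1


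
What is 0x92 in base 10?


92 hex = 146 decimal

146


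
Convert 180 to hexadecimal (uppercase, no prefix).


180 = B4 hex

B4


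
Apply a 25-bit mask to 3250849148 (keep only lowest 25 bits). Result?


3250849148 & 33554431 = 29623676

29623676


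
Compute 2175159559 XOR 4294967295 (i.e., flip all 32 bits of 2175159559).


2175159559 ^ 4294967295 = 2119807736

2119807736


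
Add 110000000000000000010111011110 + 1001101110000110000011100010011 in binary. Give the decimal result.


110000000000000000010111011110 + 1001101110000110000011100010011 = 1111101110000110000110011110001 = 2109934833

2109934833


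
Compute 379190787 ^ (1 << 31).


379190787 ^ (1 << 31) = 379190787 ^ 2147483648 = 2526674435

2526674435


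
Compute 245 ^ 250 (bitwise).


0b11110101 ^ 0b11111010 = 0b1111 = 15

15


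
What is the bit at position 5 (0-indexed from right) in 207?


0b11001111, position 5 = 0

0


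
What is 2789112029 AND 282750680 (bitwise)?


0b10100110001111100111100011011101 & 0b10000110110100110111011011000 = 0b110100110100011011000 = 1730776

1730776


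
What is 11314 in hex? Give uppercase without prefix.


11314 = 2C32 hex

2C32


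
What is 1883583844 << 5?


0b1110000010001010011010101100100 << 5 = 0b111000001000101001101010110010000000 = 60274683008

60274683008


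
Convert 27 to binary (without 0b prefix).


27 = 11011 in binary

11011


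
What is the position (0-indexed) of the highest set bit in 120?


0b1111000. Highest set bit at position 6

6


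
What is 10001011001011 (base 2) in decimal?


10001011001011 in decimal = 8907

8907


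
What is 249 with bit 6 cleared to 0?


249 & ~(1 << 6) = 185

185


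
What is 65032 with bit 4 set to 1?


65032 | (1 << 4) = 65032 | 16 = 65048

65048


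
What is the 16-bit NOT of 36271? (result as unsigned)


~0b1000110110101111 = 0b111001001010000 = 29264 (16-bit unsigned)

29264


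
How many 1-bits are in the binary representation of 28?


0b11100 has 3 set bits

3


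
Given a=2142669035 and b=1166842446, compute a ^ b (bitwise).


2142669035 ^ 1166842446 = 976884389

976884389


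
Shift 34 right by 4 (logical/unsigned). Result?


0b100010 >> 4 = 0b10 = 2

2


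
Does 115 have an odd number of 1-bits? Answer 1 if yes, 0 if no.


0b1110011 has 5 ones => parity 1

1


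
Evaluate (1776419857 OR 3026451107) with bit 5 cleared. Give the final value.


Step 1: 1776419857 | 3026451107 = 4259577523
Step 2: 4259577523 & ~(1 << 5) = 4259577491

4259577491


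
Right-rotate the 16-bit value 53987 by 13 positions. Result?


Rotate 0b1101001011100011 right by 13 (16-bit) = 0b1001011100011110 = 38686

38686


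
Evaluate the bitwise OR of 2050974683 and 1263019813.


0b1111010001111110110001111011011 | 0b1001011010010000010011100100101 = 0b1111011011111110110011111111111 = 2071947263

2071947263


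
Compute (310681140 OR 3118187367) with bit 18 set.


Step 1: 310681140 | 3118187367 = 3152011127
Step 2: 3152011127 | (1 << 18) = 3152011127 | 262144 = 3152011127

3152011127


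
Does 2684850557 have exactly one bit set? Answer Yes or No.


0b10100000000001111001000101111101. Multiple bits set => No

No


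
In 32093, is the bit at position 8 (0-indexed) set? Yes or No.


0b111110101011101, bit 8 = 1. Yes

Yes


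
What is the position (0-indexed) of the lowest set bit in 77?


0b1001101. Lowest set bit at position 0

0


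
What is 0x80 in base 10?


80 hex = 128 decimal

128


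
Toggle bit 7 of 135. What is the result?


135 ^ (1 << 7) = 135 ^ 128 = 7

7


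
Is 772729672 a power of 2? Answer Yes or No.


0b101110000011101110101101001000. Multiple bits set => No

No


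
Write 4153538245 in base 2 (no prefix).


4153538245 = 11110111100100011111011011000101 in binary

11110111100100011111011011000101


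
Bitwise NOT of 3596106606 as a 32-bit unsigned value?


~0b11010110010110000011101101101110 = 0b101001101001111100010010010001 = 698860689 (32-bit unsigned)

698860689


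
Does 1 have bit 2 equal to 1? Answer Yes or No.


0b1, bit 2 = 0. No

No


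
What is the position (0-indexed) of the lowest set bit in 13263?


0b11001111001111. Lowest set bit at position 0

0


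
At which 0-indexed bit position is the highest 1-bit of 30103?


0b111010110010111. Highest set bit at position 14

14


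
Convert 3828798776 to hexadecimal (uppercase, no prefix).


3828798776 = E436D538 hex

E436D538


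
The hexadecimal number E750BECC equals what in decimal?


E750BECC hex = 3880828620 decimal

3880828620


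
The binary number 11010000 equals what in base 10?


11010000 in decimal = 208

208


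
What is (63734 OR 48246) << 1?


Step 1: 63734 | 48246 = 64758
Step 2: 64758 << 1 = 129516

129516


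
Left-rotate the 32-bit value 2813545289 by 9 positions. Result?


Rotate 0b10100111101100110100101101001001 left by 9 (32-bit) = 0b1100110100101101001001101001111 = 1721144143

1721144143


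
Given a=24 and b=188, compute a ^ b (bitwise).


24 ^ 188 = 164

164


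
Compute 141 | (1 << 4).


141 | (1 << 4) = 141 | 16 = 157

157


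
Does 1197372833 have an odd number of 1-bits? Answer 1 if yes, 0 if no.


0b1000111010111100111010110100001 has 17 ones => parity 1

1


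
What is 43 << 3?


0b101011 << 3 = 0b101011000 = 344

344


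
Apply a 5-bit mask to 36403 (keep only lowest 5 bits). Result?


36403 & 31 = 19

19


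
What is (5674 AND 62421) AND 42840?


Step 1: 5674 & 62421 = 4608
Step 2: 4608 & 42840 = 512

512


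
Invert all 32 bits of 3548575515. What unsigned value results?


3548575515 ^ 4294967295 = 746391780

746391780


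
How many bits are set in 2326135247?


0b10001010101001100000000111001111 has 14 set bits

14


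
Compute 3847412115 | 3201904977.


0b11100101010100101101100110010011 | 0b10111110110110010011000101010001 = 0b11111111110110111111100111010011 = 4292606419

4292606419


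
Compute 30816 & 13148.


0b111100001100000 & 0b11001101011100 = 0b11000001000000 = 12352

12352


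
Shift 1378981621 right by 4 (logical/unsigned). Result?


0b1010010001100011001011011110101 >> 4 = 0b101001000110001100101101111 = 86186351

86186351


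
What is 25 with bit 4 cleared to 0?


25 & ~(1 << 4) = 9

9


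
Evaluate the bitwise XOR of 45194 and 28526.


0b1011000010001010 ^ 0b110111101101110 = 0b1101111111100100 = 57316

57316


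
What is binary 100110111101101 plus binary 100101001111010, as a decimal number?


100110111101101 + 100101001111010 = 1001100001100111 = 39015

39015


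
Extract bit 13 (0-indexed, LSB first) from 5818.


0b1011010111010, position 13 = 0

0


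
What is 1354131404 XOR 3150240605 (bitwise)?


0b1010000101101100110011111001100 ^ 0b10111011110001001101101101011101 = 0b11101011011100101011110010010001 = 3950165137

3950165137


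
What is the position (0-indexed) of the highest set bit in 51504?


0b1100100100110000. Highest set bit at position 15

15


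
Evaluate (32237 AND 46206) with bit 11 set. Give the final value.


Step 1: 32237 & 46206 = 13420
Step 2: 13420 | (1 << 11) = 13420 | 2048 = 15468

15468


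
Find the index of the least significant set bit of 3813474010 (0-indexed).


0b11100011010011001111111011011010. Lowest set bit at position 1

1


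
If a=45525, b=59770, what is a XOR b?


45525 ^ 59770 = 22703

22703


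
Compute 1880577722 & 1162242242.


0b1110000000101110101011010111010 & 0b1000101010001100110100011000010 = 0b1000000000001100100000010000010 = 1074151554

1074151554


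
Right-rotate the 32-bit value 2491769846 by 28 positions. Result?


Rotate 0b10010100100001010110001111110110 right by 28 (32-bit) = 0b1001000010101100011111101101001 = 1213611881

1213611881


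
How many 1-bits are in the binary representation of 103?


0b1100111 has 5 set bits

5


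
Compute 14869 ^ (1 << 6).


14869 ^ (1 << 6) = 14869 ^ 64 = 14933

14933


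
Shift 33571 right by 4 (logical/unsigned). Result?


0b1000001100100011 >> 4 = 0b100000110010 = 2098

2098


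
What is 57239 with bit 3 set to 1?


57239 | (1 << 3) = 57239 | 8 = 57247

57247


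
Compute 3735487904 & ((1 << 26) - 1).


3735487904 & 67108863 = 44500384

44500384


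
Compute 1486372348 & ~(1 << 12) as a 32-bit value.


1486372348 & ~(1 << 12) = 1486368252

1486368252


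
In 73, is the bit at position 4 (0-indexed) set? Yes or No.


0b1001001, bit 4 = 0. No

No


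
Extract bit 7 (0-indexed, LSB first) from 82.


0b1010010, position 7 = 0

0


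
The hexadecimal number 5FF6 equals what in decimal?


5FF6 hex = 24566 decimal

24566


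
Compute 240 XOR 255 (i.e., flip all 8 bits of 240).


240 ^ 255 = 15

15


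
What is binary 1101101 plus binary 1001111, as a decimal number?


1101101 + 1001111 = 10111100 = 188

188


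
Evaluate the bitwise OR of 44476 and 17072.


0b1010110110111100 | 0b100001010110000 = 0b1110111110111100 = 61372

61372


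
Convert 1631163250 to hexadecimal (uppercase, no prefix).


1631163250 = 61399372 hex

61399372


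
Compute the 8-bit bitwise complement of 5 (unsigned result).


~0b101 = 0b11111010 = 250 (8-bit unsigned)

250


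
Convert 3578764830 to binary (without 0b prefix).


3578764830 = 11010101010011111001111000011110 in binary

11010101010011111001111000011110


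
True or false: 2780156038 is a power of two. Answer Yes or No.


0b10100101101101011101000010000110. Multiple bits set => No

No


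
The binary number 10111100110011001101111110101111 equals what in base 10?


10111100110011001101111110101111 in decimal = 3167543215

3167543215


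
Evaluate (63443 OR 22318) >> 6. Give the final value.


Step 1: 63443 | 22318 = 63487
Step 2: 63487 >> 6 = 991

991


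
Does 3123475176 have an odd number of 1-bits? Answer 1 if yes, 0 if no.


0b10111010001011000111001011101000 has 16 ones => parity 0

0


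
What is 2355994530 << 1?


0b10001100011011011001111110100010 << 1 = 0b100011000110110110011111101000100 = 4711989060

4711989060


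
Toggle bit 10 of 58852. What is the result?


58852 ^ (1 << 10) = 58852 ^ 1024 = 57828

57828


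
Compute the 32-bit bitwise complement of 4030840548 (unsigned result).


~0b11110000010000011011111011100100 = 0b1111101111100100000100011011 = 264126747 (32-bit unsigned)

264126747


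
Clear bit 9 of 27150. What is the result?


27150 & ~(1 << 9) = 26638

26638


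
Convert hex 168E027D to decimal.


168E027D hex = 378405501 decimal

378405501


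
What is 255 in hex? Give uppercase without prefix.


255 = FF hex

FF


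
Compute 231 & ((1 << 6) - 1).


231 & 63 = 39

39


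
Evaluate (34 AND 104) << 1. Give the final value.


Step 1: 34 & 104 = 32
Step 2: 32 << 1 = 64

64


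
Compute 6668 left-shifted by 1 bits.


0b1101000001100 << 1 = 0b11010000011000 = 13336

13336


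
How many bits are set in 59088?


0b1110011011010000 has 8 set bits

8


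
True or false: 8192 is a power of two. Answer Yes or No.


0b10000000000000. Only one bit set => Yes

Yes


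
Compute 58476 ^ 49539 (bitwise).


0b1110010001101100 ^ 0b1100000110000011 = 0b10010111101111 = 9711

9711


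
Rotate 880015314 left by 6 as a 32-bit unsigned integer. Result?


Rotate 0b110100011100111111011111010010 left by 6 (32-bit) = 0b11100111111011111010010001101 = 486405261

486405261


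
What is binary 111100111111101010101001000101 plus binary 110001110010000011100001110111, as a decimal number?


111100111111101010101001000101 + 110001110010000011100001110111 = 1101110110001101110001010111100 = 1858527932

1858527932


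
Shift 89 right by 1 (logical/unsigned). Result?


0b1011001 >> 1 = 0b101100 = 44

44


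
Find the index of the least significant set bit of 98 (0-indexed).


0b1100010. Lowest set bit at position 1

1


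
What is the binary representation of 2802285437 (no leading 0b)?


2802285437 = 10100111000001110111101101111101 in binary

10100111000001110111101101111101


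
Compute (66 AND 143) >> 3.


Step 1: 66 & 143 = 2
Step 2: 2 >> 3 = 0

0


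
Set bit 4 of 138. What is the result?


138 | (1 << 4) = 138 | 16 = 154

154


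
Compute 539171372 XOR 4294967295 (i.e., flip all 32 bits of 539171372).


539171372 ^ 4294967295 = 3755795923

3755795923


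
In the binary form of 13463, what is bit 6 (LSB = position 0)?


0b11010010010111, position 6 = 0

0


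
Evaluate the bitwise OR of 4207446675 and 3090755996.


0b11111010110010001000101010010011 | 0b10111000001110010011000110011100 = 0b11111010111110011011101110011111 = 4210670495

4210670495
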